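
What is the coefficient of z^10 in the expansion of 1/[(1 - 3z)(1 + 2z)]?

35839

The denominator gives the recurrence a_n = a_(n−1) + 6a_(n−2) for n ≥ 2; the numerator fixes a_0 = 1, a_1 = 1.
Iterating: 1, 1, 7, 13, 55, 133, 463, 1261, 4039, 11605, 35839, so a_10 = 35839.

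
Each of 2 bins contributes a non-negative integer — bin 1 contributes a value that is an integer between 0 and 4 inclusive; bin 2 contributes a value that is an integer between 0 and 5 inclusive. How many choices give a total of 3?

4

The generating function for the choices is (1 + y + y^2 + y^3 + y^4)·(1 + y + y^2 + y^3 + y^4 + y^5); the count is [y^3].
(1 + y + y^2 + y^3 + y^4) has coefficients 1,1,1,1 for degrees 0…3.
(1 + y + y^2 + y^3 + y^4 + y^5) has coefficients 1,1,1,1 for degrees 0…3.
[y^3] = 1·1 + 1·1 + 1·1 + 1·1 = 4.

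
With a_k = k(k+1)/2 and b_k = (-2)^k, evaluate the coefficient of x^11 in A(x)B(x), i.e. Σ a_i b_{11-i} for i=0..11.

328

This is [x^11] in the product of the two ordinary generating functions.
Σ = 0·(-2048) + 1·1024 + 3·(-512) + 6·256 + 10·(-128) + 15·64 + 21·(-32) + 28·16 + 36·(-8) + 45·4 + 55·(-2) + 66·1 = 328.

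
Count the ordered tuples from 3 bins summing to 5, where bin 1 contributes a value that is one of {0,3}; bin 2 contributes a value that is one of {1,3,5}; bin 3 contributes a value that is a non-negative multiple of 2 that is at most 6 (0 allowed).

3

The generating function for the choices is (1 + y^3)·(y + y^3 + y^5)·(1 + y^2 + y^4 + y^6); the count is [y^5].
(1 + y^3) has coefficients 1,0,0,1 for degrees 0…3.
(y + y^3 + y^5) has coefficients 0,1,0,1,0,1 for degrees 0…5.
Finally multiplying by (1 + y^2 + y^4 + y^6), the product of all factors after the first has coefficients 0,1,0,2,0,3 for degrees 0…5.
[y^5] = 1·3 + 1·0 = 3.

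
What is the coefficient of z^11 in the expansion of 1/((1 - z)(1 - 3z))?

Partial fractions give a closed form: a_n = (-1/2)·1^n + (3/2)·3^n.
At n = 11: a_11 = 265720.

265720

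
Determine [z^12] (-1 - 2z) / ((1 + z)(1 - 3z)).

-664301

The denominator gives the recurrence a_n = 2a_(n−1) + 3a_(n−2) for n ≥ 3; the numerator fixes a_0 = -1, a_1 = -4, a_2 = -11.
Iterating: -1, -4, -11, -34, -101, -304, -911, -2734, -8201, -24604, -73811, -221434, -664301, so a_12 = -664301.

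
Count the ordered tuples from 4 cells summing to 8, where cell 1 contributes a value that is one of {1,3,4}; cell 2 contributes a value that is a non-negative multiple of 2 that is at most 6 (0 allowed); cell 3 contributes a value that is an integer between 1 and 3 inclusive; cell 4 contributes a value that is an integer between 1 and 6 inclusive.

The generating function for the choices is (z + z³ + z⁴)·(1 + z² + z⁴ + z⁶)·(z + z² + z³)·(z + z² + z³ + z⁴ + z⁵ + z⁶); the count is [z⁸].
(z + z³ + z⁴) has coefficients 0,1,0,1,1 for degrees 0…4.
(1 + z² + z⁴ + z⁶) has coefficients 1,0,1,0,1,0,1,0,0 for degrees 0…8.
Multiplying by (z + z² + z³) gives running coefficients 0,1,1,2,1,2,1,2,1 for degrees 0…8.
Finally multiplying by (z + z² + z³ + z⁴ + z⁵ + z⁶), the product of all factors after the first has coefficients 0,0,1,2,4,5,7,8,9 for degrees 0…8.
[z⁸] = 1·8 + 1·5 + 1·4 = 17.

17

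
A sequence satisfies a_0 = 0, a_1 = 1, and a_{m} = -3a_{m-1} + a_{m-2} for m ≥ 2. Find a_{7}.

The ordinary generating function has denominator 1 + 3t - t^2.
Iterating the recurrence: a_0,…,a_{7} = 0, 1, -3, 10, -33, 109, -360, 1189.

1189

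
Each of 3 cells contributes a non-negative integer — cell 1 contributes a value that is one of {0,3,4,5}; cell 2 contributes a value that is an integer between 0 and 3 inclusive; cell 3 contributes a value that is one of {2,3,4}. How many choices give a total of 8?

8

The generating function for the choices is (1 + y^3 + y^4 + y^5)·(1 + y + y^2 + y^3)·(y^2 + y^3 + y^4); the count is [y^8].
(1 + y^3 + y^4 + y^5) has coefficients 1,0,0,1,1,1 for degrees 0…5.
(1 + y + y^2 + y^3) has coefficients 1,1,1,1,0,0,0,0,0 for degrees 0…8.
Finally multiplying by (y^2 + y^3 + y^4), the product of all factors after the first has coefficients 0,0,1,2,3,3,2,1,0 for degrees 0…8.
[y^8] = 1·0 + 1·3 + 1·3 + 1·2 = 8.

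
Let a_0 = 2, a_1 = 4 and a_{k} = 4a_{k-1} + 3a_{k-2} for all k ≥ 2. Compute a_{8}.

216994

The ordinary generating function has denominator 1 - 4y - 3y^2.
Iterating the recurrence: a_0,…,a_{8} = 2, 4, 22, 100, 466, 2164, 10054, 46708, 216994.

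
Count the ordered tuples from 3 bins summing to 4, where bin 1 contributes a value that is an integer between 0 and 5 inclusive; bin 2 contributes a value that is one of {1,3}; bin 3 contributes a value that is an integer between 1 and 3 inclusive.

The generating function for the choices is (1 + z + z^2 + z^3 + z^4 + z^5)·(z + z^3)·(z + z^2 + z^3); the count is [z^4].
(1 + z + z^2 + z^3 + z^4 + z^5) has coefficients 1,1,1,1,1 for degrees 0…4.
(z + z^3) has coefficients 0,1,0,1,0 for degrees 0…4.
Finally multiplying by (z + z^2 + z^3), the product of all factors after the first has coefficients 0,0,1,1,2 for degrees 0…4.
[z^4] = 1·2 + 1·1 + 1·1 + 1·0 + 1·0 = 4.

4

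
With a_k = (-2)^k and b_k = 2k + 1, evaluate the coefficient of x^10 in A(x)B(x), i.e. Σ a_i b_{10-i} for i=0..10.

235

Write out a_i and b_{10-i} for i = 0,…,10 and sum the products.
Σ = 1·21 − 2·19 + 4·17 − 8·15 + 16·13 − 32·11 + 64·9 − 128·7 + 256·5 − 512·3 + 1024·1 = 235.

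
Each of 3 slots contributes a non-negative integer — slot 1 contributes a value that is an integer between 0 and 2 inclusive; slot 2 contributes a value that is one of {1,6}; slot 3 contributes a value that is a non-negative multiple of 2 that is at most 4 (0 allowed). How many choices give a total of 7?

2

The generating function for the choices is (1 + q + q²)·(q + q⁶)·(1 + q² + q⁴); the count is [q⁷].
(1 + q + q²) has coefficients 1,1,1 for degrees 0…2.
(q + q⁶) has coefficients 0,1,0,0,0,0,1,0 for degrees 0…7.
Finally multiplying by (1 + q² + q⁴), the product of all factors after the first has coefficients 0,1,0,1,0,1,1,0 for degrees 0…7.
[q⁷] = 1·0 + 1·1 + 1·1 = 2.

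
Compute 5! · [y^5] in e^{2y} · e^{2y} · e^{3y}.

The EGF product rule gives c_5 = Σ_{k_1+k_2+k_3=5} C(5; k_1,k_2,k_3) · ∏ g_i(k_i), where e^{2y} gives (2)^k; e^{2y} gives (2)^k; e^{3y} gives (3)^k.
g_1(k) for k = 0…5: 1, 2, 4, 8, 16, 32.
g_2(k) for k = 0…5: 1, 2, 4, 8, 16, 32.
g_3(k) for k = 0…5: 1, 3, 9, 27, 81, 243.
First combine the last two factors: h(k) = Σ_j C(k,j)·g_2(j)·g_3(k−j) for k = 0…5: 1, 5, 25, 125, 625, 3125.
c_5 = Σ_k C(5,k)·g_1(k)·h(5−k) = 1·1·3125 + 5·2·625 + 10·4·125 + 10·8·25 + 5·16·5 + 1·32·1 = 3125 + 6250 + 5000 + 2000 + 400 + 32 = 16807.

16807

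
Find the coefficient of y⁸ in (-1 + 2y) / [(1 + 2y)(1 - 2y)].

-256

Partial fractions give a closed form: a_n = (-1)·(-2)^n.
At n = 8: a_8 = -256.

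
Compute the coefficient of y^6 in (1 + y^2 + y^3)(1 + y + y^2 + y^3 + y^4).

2

(1 + y^2 + y^3) has coefficients 1,0,1,1 for degrees 0…3.
(1 + y + y^2 + y^3 + y^4) has coefficients 1,1,1,1,1,0,0 for degrees 0…6.
[y^6] = 1·0 + 1·1 + 1·1 = 2.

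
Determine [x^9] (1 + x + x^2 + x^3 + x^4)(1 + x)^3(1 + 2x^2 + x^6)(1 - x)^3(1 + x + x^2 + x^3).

(1 + x + x^2 + x^3 + x^4) has coefficients 1,1,1,1,1 for degrees 0…4.
(1 + x)^3 has coefficients 1,3,3,1,0,0,0,0,0,0 for degrees 0…9.
Multiplying by (1 + 2x^2 + x^6) gives running coefficients 1,3,5,7,6,2,1,3,3,1 for degrees 0…9.
Multiplying by (1 - x)^3 gives running coefficients 1,0,-1,0,-3,0,6,0,-5,0 for degrees 0…9.
Finally multiplying by (1 + x + x^2 + x^3), the product of all factors after the first has coefficients 1,1,0,0,-4,-4,3,3,1,1 for degrees 0…9.
[x^9] = 1·1 + 1·1 + 1·3 + 1·3 + 1·(-4) = 4.

4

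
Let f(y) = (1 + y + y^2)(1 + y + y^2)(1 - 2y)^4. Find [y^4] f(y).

(1 + y + y^2) has coefficients 1,1,1 for degrees 0…2.
(1 + y + y^2) has coefficients 1,1,1,0,0 for degrees 0…4.
Finally multiplying by (1 - 2y)^4, the product of all factors after the first has coefficients 1,-7,17,-16,8 for degrees 0…4.
[y^4] = 1·8 + 1·(-16) + 1·17 = 9.

9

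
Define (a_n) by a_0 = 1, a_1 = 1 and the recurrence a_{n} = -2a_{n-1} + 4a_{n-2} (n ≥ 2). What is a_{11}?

-21504

The ordinary generating function has denominator 1 + 2q - 4q^2.
Iterating the recurrence: a_0,…,a_{11} = 1, 1, 2, 0, 8, -16, 64, -192, 640, -2048, 6656, -21504.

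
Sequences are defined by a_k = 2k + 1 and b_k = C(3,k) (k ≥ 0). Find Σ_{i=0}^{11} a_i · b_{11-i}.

160

The convolution is the t^11 coefficient of A(t)B(t).
Σ = 1·0 + 3·0 + 5·0 + 7·0 + 9·0 + 11·0 + 13·0 + 15·0 + 17·1 + 19·3 + 21·3 + 23·1 = 160.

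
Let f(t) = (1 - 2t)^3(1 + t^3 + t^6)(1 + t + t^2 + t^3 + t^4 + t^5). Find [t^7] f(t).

(1 - 2t)^3 has coefficients 1,-6,12,-8 for degrees 0…3.
(1 + t^3 + t^6) has coefficients 1,0,0,1,0,0,1,0 for degrees 0…7.
Finally multiplying by (1 + t + t^2 + t^3 + t^4 + t^5), the product of all factors after the first has coefficients 1,1,1,2,2,2,2,2 for degrees 0…7.
[t^7] = 1·2 − 6·2 + 12·2 − 8·2 = -2.

-2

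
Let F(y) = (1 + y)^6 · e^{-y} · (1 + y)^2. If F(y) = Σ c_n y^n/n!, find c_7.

-7841

The EGF product rule gives c_7 = Σ_{k_1+k_2+k_3=7} C(7; k_1,k_2,k_3) · ∏ g_i(k_i), where (1+y)^6 gives the falling factorial (6)_k; e^{-y} gives (-1)^k; (1+y)^2 gives the falling factorial (2)_k.
g_1(k) for k = 0…7: 1, 6, 30, 120, 360, 720, 720, 0.
g_2(k) for k = 0…7: 1, -1, 1, -1, 1, -1, 1, -1.
g_3(k) for k = 0…7: 1, 2, 2, 0, 0, 0, 0, 0.
First combine the last two factors: h(k) = Σ_j C(k,j)·g_2(j)·g_3(k−j) for k = 0…7: 1, 1, -1, -1, 5, -11, 19, -29.
c_7 = Σ_k C(7,k)·g_1(k)·h(7−k) = 1·1·(-29) + 7·6·19 + 21·30·(-11) + 35·120·5 + 35·360·(-1) + 21·720·(-1) + 7·720·1 = −29 + 798 − 6930 + 21000 − 12600 − 15120 + 5040 = -7841.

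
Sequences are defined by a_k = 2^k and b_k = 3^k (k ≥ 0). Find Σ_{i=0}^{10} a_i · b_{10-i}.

The convolution is the x^10 coefficient of A(x)B(x).
Σ = 1·59049 + 2·19683 + 4·6561 + 8·2187 + 16·729 + 32·243 + 64·81 + 128·27 + 256·9 + 512·3 + 1024·1 = 175099.

175099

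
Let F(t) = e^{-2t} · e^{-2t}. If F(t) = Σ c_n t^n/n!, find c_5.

The EGF product rule gives c_5 = Σ_{k_1+k_2=5} C(5; k_1,k_2) · ∏ g_i(k_i), where e^{-2t} gives (-2)^k; e^{-2t} gives (-2)^k.
g_1(k) for k = 0…5: 1, -2, 4, -8, 16, -32.
g_2(k) for k = 0…5: 1, -2, 4, -8, 16, -32.
c_5 = Σ_k C(5,k)·g_1(k)·g_2(5−k) = 1·1·(-32) + 5·(-2)·16 + 10·4·(-8) + 10·(-8)·4 + 5·16·(-2) + 1·(-32)·1 = −32 − 160 − 320 − 320 − 160 − 32 = -1024.

-1024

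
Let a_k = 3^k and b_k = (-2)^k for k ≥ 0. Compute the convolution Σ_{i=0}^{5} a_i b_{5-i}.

This is [x^5] in the product of the two ordinary generating functions.
Σ = 1·(-32) + 3·16 + 9·(-8) + 27·4 + 81·(-2) + 243·1 = 133.

133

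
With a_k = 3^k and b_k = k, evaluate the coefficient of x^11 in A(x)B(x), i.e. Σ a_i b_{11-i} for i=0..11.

132854

Write out a_i and b_{11-i} for i = 0,…,11 and sum the products.
Σ = 1·11 + 3·10 + 9·9 + 27·8 + 81·7 + 243·6 + 729·5 + 2187·4 + 6561·3 + 19683·2 + 59049·1 + 177147·0 = 132854.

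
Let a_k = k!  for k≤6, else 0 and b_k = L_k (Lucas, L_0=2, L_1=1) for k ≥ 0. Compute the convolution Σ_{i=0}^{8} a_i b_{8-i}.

The convolution is the t^8 coefficient of A(t)B(t).
Σ = 1·47 + 1·29 + 2·18 + 6·11 + 24·7 + 120·4 + 720·3 + 0·1 + 0·2 = 2986.

2986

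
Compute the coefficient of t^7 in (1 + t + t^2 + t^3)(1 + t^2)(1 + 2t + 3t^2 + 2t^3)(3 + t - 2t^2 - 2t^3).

-28

(1 + t + t^2 + t^3) has coefficients 1,1,1,1 for degrees 0…3.
(1 + t^2) has coefficients 1,0,1,0,0,0,0,0 for degrees 0…7.
Multiplying by (1 + 2t + 3t^2 + 2t^3) gives running coefficients 1,2,4,4,3,2,0,0 for degrees 0…7.
Finally multiplying by (3 + t - 2t^2 - 2t^3), the product of all factors after the first has coefficients 3,7,12,10,1,-7,-12,-10 for degrees 0…7.
[t^7] = 1·(-10) + 1·(-12) + 1·(-7) + 1·1 = -28.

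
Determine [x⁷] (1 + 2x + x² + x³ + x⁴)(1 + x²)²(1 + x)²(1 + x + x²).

43

(1 + 2x + x² + x³ + x⁴) has coefficients 1,2,1,1,1 for degrees 0…4.
(1 + x²)² has coefficients 1,0,2,0,1,0,0,0 for degrees 0…7.
Multiplying by (1 + x)² gives running coefficients 1,2,3,4,3,2,1,0 for degrees 0…7.
Finally multiplying by (1 + x + x²), the product of all factors after the first has coefficients 1,3,6,9,10,9,6,3 for degrees 0…7.
[x⁷] = 1·3 + 2·6 + 1·9 + 1·10 + 1·9 = 43.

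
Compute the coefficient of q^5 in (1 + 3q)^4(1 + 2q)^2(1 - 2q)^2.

(1 + 3q)^4 has coefficients 1,12,54,108,81 for degrees 0…4.
(1 + 2q)^2 has coefficients 1,4,4,0,0,0 for degrees 0…5.
Finally multiplying by (1 - 2q)^2, the product of all factors after the first has coefficients 1,0,-8,0,16,0 for degrees 0…5.
[q^5] = 1·0 + 12·16 + 54·0 + 108·(-8) + 81·0 = -672.

-672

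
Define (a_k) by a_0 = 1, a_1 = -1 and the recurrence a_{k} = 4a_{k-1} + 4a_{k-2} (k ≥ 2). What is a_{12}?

-4870144

The ordinary generating function has denominator 1 - 4x - 4x^2.
Iterating the recurrence: a_0,…,a_{12} = 1, -1, 0, -4, -16, -80, -384, -1856, -8960, -43264, -208896, -1008640, -4870144.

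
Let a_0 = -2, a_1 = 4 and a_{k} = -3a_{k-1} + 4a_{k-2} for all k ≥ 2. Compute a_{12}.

-20132660

The ordinary generating function has denominator 1 + 3q - 4q^2.
Iterating the recurrence: a_0,…,a_{12} = -2, 4, -20, 76, -308, 1228, -4916, 19660, -78644, 314572, -1258292, 5033164, -20132660.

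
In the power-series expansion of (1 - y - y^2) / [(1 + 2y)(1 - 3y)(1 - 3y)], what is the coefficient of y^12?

2551736

The denominator gives the recurrence a_n = 4a_(n−1) + 3a_(n−2) − 18a_(n−3) for n ≥ 3; the numerator fixes a_0 = 1, a_1 = 3, a_2 = 14.
Iterating: 1, 3, 14, 47, 176, 593, 2054, 6827, 22796, 74693, 244274, 790847, 2551736, so a_12 = 2551736.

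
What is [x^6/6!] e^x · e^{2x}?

729

The EGF product rule gives c_6 = Σ_{k_1+k_2=6} C(6; k_1,k_2) · ∏ g_i(k_i), where e^x gives (1)^k; e^{2x} gives (2)^k.
g_1(k) for k = 0…6: 1, 1, 1, 1, 1, 1, 1.
g_2(k) for k = 0…6: 1, 2, 4, 8, 16, 32, 64.
c_6 = Σ_k C(6,k)·g_1(k)·g_2(6−k) = 1·1·64 + 6·1·32 + 15·1·16 + 20·1·8 + 15·1·4 + 6·1·2 + 1·1·1 = 64 + 192 + 240 + 160 + 60 + 12 + 1 = 729.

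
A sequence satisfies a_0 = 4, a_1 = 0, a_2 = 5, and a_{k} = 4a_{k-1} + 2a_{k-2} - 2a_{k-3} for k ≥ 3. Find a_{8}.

20380

The ordinary generating function has denominator 1 - 4t - 2t^2 + 2t^3.
Iterating the recurrence: a_0,…,a_{8} = 4, 0, 5, 12, 58, 246, 1076, 4680, 20380.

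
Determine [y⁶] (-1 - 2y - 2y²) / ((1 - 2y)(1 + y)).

The denominator gives the recurrence a_n = a_(n−1) + 2a_(n−2) for n ≥ 3; the numerator fixes a_0 = -1, a_1 = -3, a_2 = -7.
Iterating: -1, -3, -7, -13, -27, -53, -107, so a_6 = -107.

-107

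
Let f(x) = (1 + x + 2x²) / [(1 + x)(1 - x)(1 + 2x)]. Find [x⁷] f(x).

-169

The denominator gives the recurrence a_n = −2a_(n−1) + a_(n−2) + 2a_(n−3) for n ≥ 3; the numerator fixes a_0 = 1, a_1 = -1, a_2 = 5.
Iterating: 1, -1, 5, -9, 21, -41, 85, -169, so a_7 = -169.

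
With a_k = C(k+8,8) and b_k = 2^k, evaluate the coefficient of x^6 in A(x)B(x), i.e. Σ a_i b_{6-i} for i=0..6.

9949

Write out a_i and b_{6-i} for i = 0,…,6 and sum the products.
Σ = 1·64 + 9·32 + 45·16 + 165·8 + 495·4 + 1287·2 + 3003·1 = 9949.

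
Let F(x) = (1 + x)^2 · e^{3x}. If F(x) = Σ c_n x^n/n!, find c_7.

The EGF product rule gives c_7 = Σ_{k_1+k_2=7} C(7; k_1,k_2) · ∏ g_i(k_i), where (1+x)^2 gives the falling factorial (2)_k; e^{3x} gives (3)^k.
g_1(k) for k = 0…7: 1, 2, 2, 0, 0, 0, 0, 0.
g_2(k) for k = 0…7: 1, 3, 9, 27, 81, 243, 729, 2187.
c_7 = Σ_k C(7,k)·g_1(k)·g_2(7−k) = 1·1·2187 + 7·2·729 + 21·2·243 = 2187 + 10206 + 10206 = 22599.

22599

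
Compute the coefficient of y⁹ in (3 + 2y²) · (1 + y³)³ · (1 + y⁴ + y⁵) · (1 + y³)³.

(3 + 2y²) has coefficients 3,0,2 for degrees 0…2.
(1 + y³)³ has coefficients 1,0,0,3,0,0,3,0,0,1 for degrees 0…9.
Multiplying by (1 + y⁴ + y⁵) gives running coefficients 1,0,0,3,1,1,3,3,3,1 for degrees 0…9.
Finally multiplying by (1 + y³)³, the product of all factors after the first has coefficients 1,0,0,6,1,1,15,6,6,20 for degrees 0…9.
[y⁹] = 3·20 + 2·6 = 72.

72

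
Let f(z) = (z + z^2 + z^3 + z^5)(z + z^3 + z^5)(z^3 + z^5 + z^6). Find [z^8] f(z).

(z + z^2 + z^3 + z^5) has coefficients 0,1,1,1,0,1 for degrees 0…5.
(z + z^3 + z^5) has coefficients 0,1,0,1,0,1,0,0,0 for degrees 0…8.
Finally multiplying by (z^3 + z^5 + z^6), the product of all factors after the first has coefficients 0,0,0,0,1,0,2,1,2 for degrees 0…8.
[z^8] = 1·1 + 1·2 + 1·0 + 1·0 = 3.

3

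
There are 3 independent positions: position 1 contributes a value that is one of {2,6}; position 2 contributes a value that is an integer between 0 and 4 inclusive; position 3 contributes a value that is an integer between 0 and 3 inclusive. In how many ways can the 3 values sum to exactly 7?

The generating function for the choices is (t² + t⁶)·(1 + t + t² + t³ + t⁴)·(1 + t + t² + t³); the count is [t⁷].
(t² + t⁶) has coefficients 0,0,1,0,0,0,1 for degrees 0…6.
(1 + t + t² + t³ + t⁴) has coefficients 1,1,1,1,1,0,0,0 for degrees 0…7.
Finally multiplying by (1 + t + t² + t³), the product of all factors after the first has coefficients 1,2,3,4,4,3,2,1 for degrees 0…7.
[t⁷] = 1·3 + 1·2 = 5.

5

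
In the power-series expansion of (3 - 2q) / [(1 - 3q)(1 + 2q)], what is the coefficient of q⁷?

2857

Partial fractions give a closed form: a_n = (7/5)·3^n + (8/5)·(-2)^n.
At n = 7: a_7 = 2857.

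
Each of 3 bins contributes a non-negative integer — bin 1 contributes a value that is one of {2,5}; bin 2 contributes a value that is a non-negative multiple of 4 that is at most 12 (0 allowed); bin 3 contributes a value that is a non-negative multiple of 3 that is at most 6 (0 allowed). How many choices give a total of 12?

2

The generating function for the choices is (t² + t⁵)·(1 + t⁴ + t⁸ + t¹²)·(1 + t³ + t⁶); the count is [t¹²].
(t² + t⁵) has coefficients 0,0,1,0,0,1 for degrees 0…5.
(1 + t⁴ + t⁸ + t¹²) has coefficients 1,0,0,0,1,0,0,0,1,0,0,0,1 for degrees 0…12.
Finally multiplying by (1 + t³ + t⁶), the product of all factors after the first has coefficients 1,0,0,1,1,0,1,1,1,0,1,1,1 for degrees 0…12.
[t¹²] = 1·1 + 1·1 = 2.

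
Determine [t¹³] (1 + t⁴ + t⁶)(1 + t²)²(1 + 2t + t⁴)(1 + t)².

8

(1 + t⁴ + t⁶) has coefficients 1,0,0,0,1,0,1 for degrees 0…6.
(1 + t²)² has coefficients 1,0,2,0,1,0,0,0,0,0,0,0,0,0 for degrees 0…13.
Multiplying by (1 + 2t + t⁴) gives running coefficients 1,2,2,4,2,2,2,0,1,0,0,0,0,0 for degrees 0…13.
Finally multiplying by (1 + t)², the product of all factors after the first has coefficients 1,4,7,10,12,10,8,6,3,2,1,0,0,0 for degrees 0…13.
[t¹³] = 1·0 + 1·2 + 1·6 = 8.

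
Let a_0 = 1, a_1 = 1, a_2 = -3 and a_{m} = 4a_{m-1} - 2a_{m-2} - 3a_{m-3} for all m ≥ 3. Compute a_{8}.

-6451

The ordinary generating function has denominator 1 - 4z + 2z^2 + 3z^3.
Iterating the recurrence: a_0,…,a_{8} = 1, 1, -3, -17, -65, -217, -687, -2119, -6451.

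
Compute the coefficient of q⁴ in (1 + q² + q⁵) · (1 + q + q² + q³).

1

(1 + q² + q⁵) has coefficients 1,0,1,0,0 for degrees 0…4.
(1 + q + q² + q³) has coefficients 1,1,1,1,0 for degrees 0…4.
[q⁴] = 1·0 + 1·1 = 1.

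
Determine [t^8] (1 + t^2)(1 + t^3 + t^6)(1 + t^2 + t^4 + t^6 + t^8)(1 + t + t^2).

(1 + t^2) has coefficients 1,0,1 for degrees 0…2.
(1 + t^3 + t^6) has coefficients 1,0,0,1,0,0,1,0,0 for degrees 0…8.
Multiplying by (1 + t^2 + t^4 + t^6 + t^8) gives running coefficients 1,0,1,1,1,1,2,1,2 for degrees 0…8.
Finally multiplying by (1 + t + t^2), the product of all factors after the first has coefficients 1,1,2,2,3,3,4,4,5 for degrees 0…8.
[t^8] = 1·5 + 1·4 = 9.

9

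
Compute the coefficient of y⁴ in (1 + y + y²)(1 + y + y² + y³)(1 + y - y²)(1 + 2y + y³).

(1 + y + y²) has coefficients 1,1,1 for degrees 0…2.
(1 + y + y² + y³) has coefficients 1,1,1,1,0 for degrees 0…4.
Multiplying by (1 + y - y²) gives running coefficients 1,2,1,1,0 for degrees 0…4.
Finally multiplying by (1 + 2y + y³), the product of all factors after the first has coefficients 1,4,5,4,4 for degrees 0…4.
[y⁴] = 1·4 + 1·4 + 1·5 = 13.

13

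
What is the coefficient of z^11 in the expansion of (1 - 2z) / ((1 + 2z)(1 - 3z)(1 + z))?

Partial fractions give a closed form: a_n = (8/5)·(-2)^n + (3/20)·3^n + (-3/4)·(-1)^n.
At n = 11: a_11 = 23296.

23296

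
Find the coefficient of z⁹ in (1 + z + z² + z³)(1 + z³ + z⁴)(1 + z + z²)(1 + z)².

(1 + z + z² + z³) has coefficients 1,1,1,1 for degrees 0…3.
(1 + z³ + z⁴) has coefficients 1,0,0,1,1,0,0,0,0,0 for degrees 0…9.
Multiplying by (1 + z + z²) gives running coefficients 1,1,1,1,2,2,1,0,0,0 for degrees 0…9.
Finally multiplying by (1 + z)², the product of all factors after the first has coefficients 1,3,4,4,5,7,7,4,1,0 for degrees 0…9.
[z⁹] = 1·0 + 1·1 + 1·4 + 1·7 = 12.

12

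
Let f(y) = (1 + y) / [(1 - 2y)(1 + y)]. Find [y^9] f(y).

512

The denominator gives the recurrence a_n = a_(n−1) + 2a_(n−2) for n ≥ 3; the numerator fixes a_0 = 1, a_1 = 2, a_2 = 4.
Iterating: 1, 2, 4, 8, 16, 32, 64, 128, 256, 512, so a_9 = 512.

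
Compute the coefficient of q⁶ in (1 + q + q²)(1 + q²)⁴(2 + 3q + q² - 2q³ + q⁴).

(1 + q + q²) has coefficients 1,1,1 for degrees 0…2.
(1 + q²)⁴ has coefficients 1,0,4,0,6,0,4 for degrees 0…6.
Finally multiplying by (2 + 3q + q² - 2q³ + q⁴), the product of all factors after the first has coefficients 2,3,9,10,17,10,18 for degrees 0…6.
[q⁶] = 1·18 + 1·10 + 1·17 = 45.

45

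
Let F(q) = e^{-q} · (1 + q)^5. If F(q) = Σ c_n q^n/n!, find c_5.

The EGF product rule gives c_5 = Σ_{k_1+k_2=5} C(5; k_1,k_2) · ∏ g_i(k_i), where e^{-q} gives (-1)^k; (1+q)^5 gives the falling factorial (5)_k.
g_1(k) for k = 0…5: 1, -1, 1, -1, 1, -1.
g_2(k) for k = 0…5: 1, 5, 20, 60, 120, 120.
c_5 = Σ_k C(5,k)·g_1(k)·g_2(5−k) = 1·1·120 + 5·(-1)·120 + 10·1·60 + 10·(-1)·20 + 5·1·5 + 1·(-1)·1 = 120 − 600 + 600 − 200 + 25 − 1 = -56.

-56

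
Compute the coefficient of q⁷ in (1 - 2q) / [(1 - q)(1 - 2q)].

Partial fractions give a closed form: a_n = (1)·1^n.
At n = 7: a_7 = 1.

1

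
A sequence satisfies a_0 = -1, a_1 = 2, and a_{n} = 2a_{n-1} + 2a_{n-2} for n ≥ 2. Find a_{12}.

The ordinary generating function has denominator 1 - 2x - 2x^2.
Iterating the recurrence: a_0,…,a_{12} = -1, 2, 2, 8, 20, 56, 152, 416, 1136, 3104, 8480, 23168, 63296.

63296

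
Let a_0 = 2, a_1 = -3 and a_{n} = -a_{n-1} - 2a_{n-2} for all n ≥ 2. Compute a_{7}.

The ordinary generating function has denominator 1 + t + 2t^2.
Iterating the recurrence: a_0,…,a_{7} = 2, -3, -1, 7, -5, -9, 19, -1.

-1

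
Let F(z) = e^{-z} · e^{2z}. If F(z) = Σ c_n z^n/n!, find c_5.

1

The EGF product rule gives c_5 = Σ_{k_1+k_2=5} C(5; k_1,k_2) · ∏ g_i(k_i), where e^{-z} gives (-1)^k; e^{2z} gives (2)^k.
g_1(k) for k = 0…5: 1, -1, 1, -1, 1, -1.
g_2(k) for k = 0…5: 1, 2, 4, 8, 16, 32.
c_5 = Σ_k C(5,k)·g_1(k)·g_2(5−k) = 1·1·32 + 5·(-1)·16 + 10·1·8 + 10·(-1)·4 + 5·1·2 + 1·(-1)·1 = 32 − 80 + 80 − 40 + 10 − 1 = 1.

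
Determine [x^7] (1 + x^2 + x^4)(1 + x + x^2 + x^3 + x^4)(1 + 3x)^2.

(1 + x^2 + x^4) has coefficients 1,0,1,0,1 for degrees 0…4.
(1 + x + x^2 + x^3 + x^4) has coefficients 1,1,1,1,1,0,0,0 for degrees 0…7.
Finally multiplying by (1 + 3x)^2, the product of all factors after the first has coefficients 1,7,16,16,16,15,9,0 for degrees 0…7.
[x^7] = 1·0 + 1·15 + 1·16 = 31.

31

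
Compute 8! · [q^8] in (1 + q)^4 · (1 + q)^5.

The EGF product rule gives c_8 = Σ_{k_1+k_2=8} C(8; k_1,k_2) · ∏ g_i(k_i), where (1+q)^4 gives the falling factorial (4)_k; (1+q)^5 gives the falling factorial (5)_k.
g_1(k) for k = 0…8: 1, 4, 12, 24, 24, 0, 0, 0, 0.
g_2(k) for k = 0…8: 1, 5, 20, 60, 120, 120, 0, 0, 0.
c_8 = Σ_k C(8,k)·g_1(k)·g_2(8−k) = 56·24·120 + 70·24·120 = 161280 + 201600 = 362880.

362880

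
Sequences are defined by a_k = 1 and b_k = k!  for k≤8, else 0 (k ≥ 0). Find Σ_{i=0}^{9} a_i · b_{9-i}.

The convolution is the x^9 coefficient of A(x)B(x).
Σ = 1·0 + 1·40320 + 1·5040 + 1·720 + 1·120 + 1·24 + 1·6 + 1·2 + 1·1 + 1·1 = 46234.

46234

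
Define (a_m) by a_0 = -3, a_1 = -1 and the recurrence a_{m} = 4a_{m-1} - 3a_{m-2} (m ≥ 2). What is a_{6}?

725

The ordinary generating function has denominator 1 - 4x + 3x^2.
Iterating the recurrence: a_0,…,a_{6} = -3, -1, 5, 23, 77, 239, 725.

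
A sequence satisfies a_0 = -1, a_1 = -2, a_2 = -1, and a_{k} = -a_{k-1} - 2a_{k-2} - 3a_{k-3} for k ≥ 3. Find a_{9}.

-65

The ordinary generating function has denominator 1 + t + 2t^2 + 3t^3.
Iterating the recurrence: a_0,…,a_{9} = -1, -2, -1, 8, 0, -13, -11, 37, 24, -65.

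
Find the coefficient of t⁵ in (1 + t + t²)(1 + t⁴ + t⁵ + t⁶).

2

(1 + t + t²) has coefficients 1,1,1 for degrees 0…2.
(1 + t⁴ + t⁵ + t⁶) has coefficients 1,0,0,0,1,1 for degrees 0…5.
[t⁵] = 1·1 + 1·1 + 1·0 = 2.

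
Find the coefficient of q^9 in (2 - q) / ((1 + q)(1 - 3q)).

The denominator gives the recurrence a_n = 2a_(n−1) + 3a_(n−2) for n ≥ 3; the numerator fixes a_0 = 2, a_1 = 3, a_2 = 12.
Iterating: 2, 3, 12, 33, 102, 303, 912, 2733, 8202, 24603, so a_9 = 24603.

24603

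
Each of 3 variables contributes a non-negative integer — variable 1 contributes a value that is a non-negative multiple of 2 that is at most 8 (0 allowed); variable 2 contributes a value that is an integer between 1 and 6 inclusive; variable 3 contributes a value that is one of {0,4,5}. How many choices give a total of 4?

The generating function for the choices is (1 + y² + y⁴ + y⁶ + y⁸)·(y + y² + y³ + y⁴ + y⁵ + y⁶)·(1 + y⁴ + y⁵); the count is [y⁴].
(1 + y² + y⁴ + y⁶ + y⁸) has coefficients 1,0,1,0,1 for degrees 0…4.
(y + y² + y³ + y⁴ + y⁵ + y⁶) has coefficients 0,1,1,1,1 for degrees 0…4.
Finally multiplying by (1 + y⁴ + y⁵), the product of all factors after the first has coefficients 0,1,1,1,1 for degrees 0…4.
[y⁴] = 1·1 + 1·1 + 1·0 = 2.

2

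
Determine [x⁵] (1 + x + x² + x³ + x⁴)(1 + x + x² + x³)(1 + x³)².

9

(1 + x + x² + x³ + x⁴) has coefficients 1,1,1,1,1 for degrees 0…4.
(1 + x + x² + x³) has coefficients 1,1,1,1,0,0 for degrees 0…5.
Finally multiplying by (1 + x³)², the product of all factors after the first has coefficients 1,1,1,3,2,2 for degrees 0…5.
[x⁵] = 1·2 + 1·2 + 1·3 + 1·1 + 1·1 = 9.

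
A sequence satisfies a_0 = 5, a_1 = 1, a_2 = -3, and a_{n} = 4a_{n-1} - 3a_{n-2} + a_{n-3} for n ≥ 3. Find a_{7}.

The ordinary generating function has denominator 1 - 4t + 3t^2 - t^3.
Iterating the recurrence: a_0,…,a_{7} = 5, 1, -3, -10, -30, -93, -292, -919.

-919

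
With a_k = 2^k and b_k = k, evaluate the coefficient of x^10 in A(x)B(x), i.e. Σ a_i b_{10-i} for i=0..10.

The convolution is the t^10 coefficient of A(t)B(t).
Σ = 1·10 + 2·9 + 4·8 + 8·7 + 16·6 + 32·5 + 64·4 + 128·3 + 256·2 + 512·1 + 1024·0 = 2036.

2036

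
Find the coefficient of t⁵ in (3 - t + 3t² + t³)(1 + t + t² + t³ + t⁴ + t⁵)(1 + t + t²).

(3 - t + 3t² + t³) has coefficients 3,-1,3,1 for degrees 0…3.
(1 + t + t² + t³ + t⁴ + t⁵) has coefficients 1,1,1,1,1,1 for degrees 0…5.
Finally multiplying by (1 + t + t²), the product of all factors after the first has coefficients 1,2,3,3,3,3 for degrees 0…5.
[t⁵] = 3·3 − 1·3 + 3·3 + 1·3 = 18.

18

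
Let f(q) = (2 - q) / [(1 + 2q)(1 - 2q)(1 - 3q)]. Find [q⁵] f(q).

665

Partial fractions give a closed form: a_n = (1/2)·(-2)^n + (-3/2)·2^n + (3)·3^n.
At n = 5: a_5 = 665.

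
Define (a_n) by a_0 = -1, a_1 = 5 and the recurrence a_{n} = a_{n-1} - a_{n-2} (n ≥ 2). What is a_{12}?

-1

The ordinary generating function has denominator 1 - z + z^2.
Iterating the recurrence: a_0,…,a_{12} = -1, 5, 6, 1, -5, -6, -1, 5, 6, 1, -5, -6, -1.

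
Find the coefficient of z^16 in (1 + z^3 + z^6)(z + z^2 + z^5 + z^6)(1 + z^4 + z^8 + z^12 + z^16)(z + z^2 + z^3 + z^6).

(1 + z^3 + z^6) has coefficients 1,0,0,1,0,0,1 for degrees 0…6.
(z + z^2 + z^5 + z^6) has coefficients 0,1,1,0,0,1,1,0,0,0,0,0,0,0,0,0,0 for degrees 0…16.
Multiplying by (1 + z^4 + z^8 + z^12 + z^16) gives running coefficients 0,1,1,0,0,2,2,0,0,2,2,0,0,2,2,0,0 for degrees 0…16.
Finally multiplying by (z + z^2 + z^3 + z^6), the product of all factors after the first has coefficients 0,0,1,2,2,1,2,5,5,2,2,6,6,2,2,6,6 for degrees 0…16.
[z^16] = 1·6 + 1·2 + 1·2 = 10.

10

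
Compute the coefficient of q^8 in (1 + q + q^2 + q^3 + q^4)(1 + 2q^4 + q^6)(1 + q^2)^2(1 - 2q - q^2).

-14

(1 + q + q^2 + q^3 + q^4) has coefficients 1,1,1,1,1 for degrees 0…4.
(1 + 2q^4 + q^6) has coefficients 1,0,0,0,2,0,1,0,0 for degrees 0…8.
Multiplying by (1 + q^2)^2 gives running coefficients 1,0,2,0,3,0,5,0,4 for degrees 0…8.
Finally multiplying by (1 - 2q - q^2), the product of all factors after the first has coefficients 1,-2,1,-4,1,-6,2,-10,-1 for degrees 0…8.
[q^8] = 1·(-1) + 1·(-10) + 1·2 + 1·(-6) + 1·1 = -14.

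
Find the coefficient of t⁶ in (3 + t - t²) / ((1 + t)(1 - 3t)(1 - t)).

2642

Partial fractions give a closed form: a_n = (1/8)·(-1)^n + (29/8)·3^n + (-3/4)·1^n.
At n = 6: a_6 = 2642.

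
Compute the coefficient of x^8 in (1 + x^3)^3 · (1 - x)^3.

(1 + x^3)^3 has coefficients 1,0,0,3,0,0,3,0,0 for degrees 0…8.
(1 - x)^3 has coefficients 1,-3,3,-1,0,0,0,0,0 for degrees 0…8.
[x^8] = 1·0 + 3·0 + 3·3 = 9.

9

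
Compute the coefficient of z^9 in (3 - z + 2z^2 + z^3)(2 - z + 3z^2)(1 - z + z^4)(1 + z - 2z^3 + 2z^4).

(3 - z + 2z^2 + z^3) has coefficients 3,-1,2,1 for degrees 0…3.
(2 - z + 3z^2) has coefficients 2,-1,3,0,0,0,0,0,0,0 for degrees 0…9.
Multiplying by (1 - z + z^4) gives running coefficients 2,-3,4,-3,2,-1,3,0,0,0 for degrees 0…9.
Finally multiplying by (1 + z - 2z^3 + 2z^4), the product of all factors after the first has coefficients 2,-1,1,-3,9,-13,16,-7,6,-8 for degrees 0…9.
[z^9] = 3·(-8) − 1·6 + 2·(-7) + 1·16 = -28.

-28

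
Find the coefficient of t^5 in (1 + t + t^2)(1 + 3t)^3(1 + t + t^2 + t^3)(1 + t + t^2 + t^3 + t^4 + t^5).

(1 + t + t^2) has coefficients 1,1,1 for degrees 0…2.
(1 + 3t)^3 has coefficients 1,9,27,27,0,0 for degrees 0…5.
Multiplying by (1 + t + t^2 + t^3) gives running coefficients 1,10,37,64,63,54 for degrees 0…5.
Finally multiplying by (1 + t + t^2 + t^3 + t^4 + t^5), the product of all factors after the first has coefficients 1,11,48,112,175,229 for degrees 0…5.
[t^5] = 1·229 + 1·175 + 1·112 = 516.

516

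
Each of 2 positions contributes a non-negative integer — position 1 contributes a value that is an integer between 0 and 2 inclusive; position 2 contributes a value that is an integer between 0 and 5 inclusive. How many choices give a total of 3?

3

The generating function for the choices is (1 + x + x^2)·(1 + x + x^2 + x^3 + x^4 + x^5); the count is [x^3].
(1 + x + x^2) has coefficients 1,1,1 for degrees 0…2.
(1 + x + x^2 + x^3 + x^4 + x^5) has coefficients 1,1,1,1 for degrees 0…3.
[x^3] = 1·1 + 1·1 + 1·1 = 3.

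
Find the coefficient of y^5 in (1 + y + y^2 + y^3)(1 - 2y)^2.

(1 + y + y^2 + y^3) has coefficients 1,1,1,1 for degrees 0…3.
(1 - 2y)^2 has coefficients 1,-4,4,0,0,0 for degrees 0…5.
[y^5] = 1·0 + 1·0 + 1·0 + 1·4 = 4.

4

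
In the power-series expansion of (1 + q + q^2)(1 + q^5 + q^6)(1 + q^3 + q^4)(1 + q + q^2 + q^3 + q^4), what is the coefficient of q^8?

(1 + q + q^2) has coefficients 1,1,1 for degrees 0…2.
(1 + q^5 + q^6) has coefficients 1,0,0,0,0,1,1,0,0 for degrees 0…8.
Multiplying by (1 + q^3 + q^4) gives running coefficients 1,0,0,1,1,1,1,0,1 for degrees 0…8.
Finally multiplying by (1 + q + q^2 + q^3 + q^4), the product of all factors after the first has coefficients 1,1,1,2,3,3,4,4,4 for degrees 0…8.
[q^8] = 1·4 + 1·4 + 1·4 = 12.

12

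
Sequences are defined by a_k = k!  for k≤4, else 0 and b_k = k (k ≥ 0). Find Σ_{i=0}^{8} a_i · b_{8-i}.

153

This is [x^8] in the product of the two ordinary generating functions.
Σ = 1·8 + 1·7 + 2·6 + 6·5 + 24·4 + 0·3 + 0·2 + 0·1 + 0·0 = 153.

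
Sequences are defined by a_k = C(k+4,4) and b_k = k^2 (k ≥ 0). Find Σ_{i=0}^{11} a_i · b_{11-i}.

30888

Write out a_i and b_{11-i} for i = 0,…,11 and sum the products.
Σ = 1·121 + 5·100 + 15·81 + 35·64 + 70·49 + 126·36 + 210·25 + 330·16 + 495·9 + 715·4 + 1001·1 + 1365·0 = 30888.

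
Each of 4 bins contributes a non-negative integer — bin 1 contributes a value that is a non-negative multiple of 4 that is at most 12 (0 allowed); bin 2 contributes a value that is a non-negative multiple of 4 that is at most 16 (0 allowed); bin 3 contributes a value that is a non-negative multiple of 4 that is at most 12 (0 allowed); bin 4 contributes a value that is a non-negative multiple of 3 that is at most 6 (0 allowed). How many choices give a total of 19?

The generating function for the choices is (1 + t⁴ + t⁸ + t¹²)·(1 + t⁴ + t⁸ + t¹² + t¹⁶)·(1 + t⁴ + t⁸ + t¹²)·(1 + t³ + t⁶); the count is [t¹⁹].
(1 + t⁴ + t⁸ + t¹²) has coefficients 1,0,0,0,1,0,0,0,1,0,0,0,1 for degrees 0…12.
(1 + t⁴ + t⁸ + t¹² + t¹⁶) has coefficients 1,0,0,0,1,0,0,0,1,0,0,0,1,0,0,0,1,0,0,0 for degrees 0…19.
Multiplying by (1 + t⁴ + t⁸ + t¹²) gives running coefficients 1,0,0,0,2,0,0,0,3,0,0,0,4,0,0,0,4,0,0,0 for degrees 0…19.
Finally multiplying by (1 + t³ + t⁶), the product of all factors after the first has coefficients 1,0,0,1,2,0,1,2,3,0,2,3,4,0,3,4,4,0,4,4 for degrees 0…19.
[t¹⁹] = 1·4 + 1·4 + 1·3 + 1·2 = 13.

13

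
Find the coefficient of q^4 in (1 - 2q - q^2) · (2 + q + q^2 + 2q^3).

(1 - 2q - q^2) has coefficients 1,-2,-1 for degrees 0…2.
(2 + q + q^2 + 2q^3) has coefficients 2,1,1,2,0 for degrees 0…4.
[q^4] = 1·0 − 2·2 − 1·1 = -5.

-5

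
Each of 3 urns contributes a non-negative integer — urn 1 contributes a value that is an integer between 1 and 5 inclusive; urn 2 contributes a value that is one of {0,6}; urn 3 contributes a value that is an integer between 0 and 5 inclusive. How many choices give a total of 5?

5

The generating function for the choices is (q + q² + q³ + q⁴ + q⁵)·(1 + q⁶)·(1 + q + q² + q³ + q⁴ + q⁵); the count is [q⁵].
(q + q² + q³ + q⁴ + q⁵) has coefficients 0,1,1,1,1,1 for degrees 0…5.
(1 + q⁶) has coefficients 1,0,0,0,0,0 for degrees 0…5.
Finally multiplying by (1 + q + q² + q³ + q⁴ + q⁵), the product of all factors after the first has coefficients 1,1,1,1,1,1 for degrees 0…5.
[q⁵] = 1·1 + 1·1 + 1·1 + 1·1 + 1·1 = 5.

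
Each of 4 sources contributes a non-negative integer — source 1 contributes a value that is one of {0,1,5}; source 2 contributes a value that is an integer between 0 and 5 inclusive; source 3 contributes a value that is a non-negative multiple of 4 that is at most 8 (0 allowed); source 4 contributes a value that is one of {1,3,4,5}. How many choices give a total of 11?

The generating function for the choices is (1 + z + z^5)·(1 + z + z^2 + z^3 + z^4 + z^5)·(1 + z^4 + z^8)·(z + z^3 + z^4 + z^5); the count is [z^11].
(1 + z + z^5) has coefficients 1,1,0,0,0,1 for degrees 0…5.
(1 + z + z^2 + z^3 + z^4 + z^5) has coefficients 1,1,1,1,1,1,0,0,0,0,0,0 for degrees 0…11.
Multiplying by (1 + z^4 + z^8) gives running coefficients 1,1,1,1,2,2,1,1,2,2,1,1 for degrees 0…11.
Finally multiplying by (z + z^3 + z^4 + z^5), the product of all factors after the first has coefficients 0,1,1,2,3,5,5,5,6,7,6,5 for degrees 0…11.
[z^11] = 1·5 + 1·6 + 1·5 = 16.

16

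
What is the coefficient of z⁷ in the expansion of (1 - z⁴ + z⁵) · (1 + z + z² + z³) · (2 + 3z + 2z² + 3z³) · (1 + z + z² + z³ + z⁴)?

(1 - z⁴ + z⁵) has coefficients 1,0,0,0,-1,1 for degrees 0…5.
(1 + z + z² + z³) has coefficients 1,1,1,1,0,0,0,0 for degrees 0…7.
Multiplying by (2 + 3z + 2z² + 3z³) gives running coefficients 2,5,7,10,8,5,3,0 for degrees 0…7.
Finally multiplying by (1 + z + z² + z³ + z⁴), the product of all factors after the first has coefficients 2,7,14,24,32,35,33,26 for degrees 0…7.
[z⁷] = 1·26 − 1·24 + 1·14 = 16.

16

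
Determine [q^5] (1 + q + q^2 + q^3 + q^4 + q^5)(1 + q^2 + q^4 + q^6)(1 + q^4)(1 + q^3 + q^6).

6

(1 + q + q^2 + q^3 + q^4 + q^5) has coefficients 1,1,1,1,1,1 for degrees 0…5.
(1 + q^2 + q^4 + q^6) has coefficients 1,0,1,0,1,0 for degrees 0…5.
Multiplying by (1 + q^4) gives running coefficients 1,0,1,0,2,0 for degrees 0…5.
Finally multiplying by (1 + q^3 + q^6), the product of all factors after the first has coefficients 1,0,1,1,2,1 for degrees 0…5.
[q^5] = 1·1 + 1·2 + 1·1 + 1·1 + 1·0 + 1·1 = 6.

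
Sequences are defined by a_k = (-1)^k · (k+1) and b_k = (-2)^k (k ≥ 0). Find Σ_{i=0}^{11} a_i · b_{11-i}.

-8178

Write out a_i and b_{11-i} for i = 0,…,11 and sum the products.
Σ = 1·(-2048) − 2·1024 + 3·(-512) − 4·256 + 5·(-128) − 6·64 + 7·(-32) − 8·16 + 9·(-8) − 10·4 + 11·(-2) − 12·1 = -8178.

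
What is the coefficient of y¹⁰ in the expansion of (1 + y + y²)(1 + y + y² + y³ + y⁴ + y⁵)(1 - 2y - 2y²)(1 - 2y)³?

(1 + y + y²) has coefficients 1,1,1 for degrees 0…2.
(1 + y + y² + y³ + y⁴ + y⁵) has coefficients 1,1,1,1,1,1,0,0,0,0,0 for degrees 0…10.
Multiplying by (1 - 2y - 2y²) gives running coefficients 1,-1,-3,-3,-3,-3,-4,-2,0,0,0 for degrees 0…10.
Finally multiplying by (1 - 2y)³, the product of all factors after the first has coefficients 1,-7,15,-5,-13,3,2,10,-12,8,16 for degrees 0…10.
[y¹⁰] = 1·16 + 1·8 + 1·(-12) = 12.

12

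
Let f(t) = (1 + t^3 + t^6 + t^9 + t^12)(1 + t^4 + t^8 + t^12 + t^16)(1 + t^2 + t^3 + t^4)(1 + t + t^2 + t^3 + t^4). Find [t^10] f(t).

16

(1 + t^3 + t^6 + t^9 + t^12) has coefficients 1,0,0,1,0,0,1,0,0,1,0 for degrees 0…10.
(1 + t^4 + t^8 + t^12 + t^16) has coefficients 1,0,0,0,1,0,0,0,1,0,0 for degrees 0…10.
Multiplying by (1 + t^2 + t^3 + t^4) gives running coefficients 1,0,1,1,2,0,1,1,2,0,1 for degrees 0…10.
Finally multiplying by (1 + t + t^2 + t^3 + t^4), the product of all factors after the first has coefficients 1,1,2,3,5,4,5,5,6,4,5 for degrees 0…10.
[t^10] = 1·5 + 1·5 + 1·5 + 1·1 = 16.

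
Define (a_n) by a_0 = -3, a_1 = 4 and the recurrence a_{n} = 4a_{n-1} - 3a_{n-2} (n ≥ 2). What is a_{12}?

1860037

The ordinary generating function has denominator 1 - 4t + 3t^2.
Iterating the recurrence: a_0,…,a_{12} = -3, 4, 25, 88, 277, 844, 2545, 7648, 22957, 68884, 206665, 620008, 1860037.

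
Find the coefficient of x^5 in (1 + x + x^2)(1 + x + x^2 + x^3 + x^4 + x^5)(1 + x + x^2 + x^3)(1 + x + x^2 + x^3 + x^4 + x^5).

(1 + x + x^2) has coefficients 1,1,1 for degrees 0…2.
(1 + x + x^2 + x^3 + x^4 + x^5) has coefficients 1,1,1,1,1,1 for degrees 0…5.
Multiplying by (1 + x + x^2 + x^3) gives running coefficients 1,2,3,4,4,4 for degrees 0…5.
Finally multiplying by (1 + x + x^2 + x^3 + x^4 + x^5), the product of all factors after the first has coefficients 1,3,6,10,14,18 for degrees 0…5.
[x^5] = 1·18 + 1·14 + 1·10 = 42.

42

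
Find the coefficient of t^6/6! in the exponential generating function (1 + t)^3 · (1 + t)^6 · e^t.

207775

The EGF product rule gives c_6 = Σ_{k_1+k_2+k_3=6} C(6; k_1,k_2,k_3) · ∏ g_i(k_i), where (1+t)^3 gives the falling factorial (3)_k; (1+t)^6 gives the falling factorial (6)_k; e^t gives (1)^k.
g_1(k) for k = 0…6: 1, 3, 6, 6, 0, 0, 0.
g_2(k) for k = 0…6: 1, 6, 30, 120, 360, 720, 720.
g_3(k) for k = 0…6: 1, 1, 1, 1, 1, 1, 1.
First combine the last two factors: h(k) = Σ_j C(k,j)·g_2(j)·g_3(k−j) for k = 0…6: 1, 7, 43, 229, 1045, 4051, 13327.
c_6 = Σ_k C(6,k)·g_1(k)·h(6−k) = 1·1·13327 + 6·3·4051 + 15·6·1045 + 20·6·229 = 13327 + 72918 + 94050 + 27480 = 207775.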